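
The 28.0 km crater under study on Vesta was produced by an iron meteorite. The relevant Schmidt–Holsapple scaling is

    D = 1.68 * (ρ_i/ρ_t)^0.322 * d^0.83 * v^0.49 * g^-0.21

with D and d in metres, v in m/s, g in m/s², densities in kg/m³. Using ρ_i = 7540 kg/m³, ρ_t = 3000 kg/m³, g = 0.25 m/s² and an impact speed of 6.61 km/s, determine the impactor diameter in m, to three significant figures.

d ≈ 334 m

Rearranging for d: d = [D / (1.68 · (7540/3000)^0.322 · 6610^0.49 · 0.25^-0.21)]^(1/0.83).
D = 28000 m.
(7540/3000)^0.322 = 1.345
6610^0.49 = 74.46
0.25^-0.21 = 1.338
Denominator = 1.68 × 1.345 × 74.46 × 1.338 = 225.1
D / 225.1 = 28000 / 225.1 = 124.4
d = 124.4^(1/0.83) = 124.4^1.2048 = 334.1 m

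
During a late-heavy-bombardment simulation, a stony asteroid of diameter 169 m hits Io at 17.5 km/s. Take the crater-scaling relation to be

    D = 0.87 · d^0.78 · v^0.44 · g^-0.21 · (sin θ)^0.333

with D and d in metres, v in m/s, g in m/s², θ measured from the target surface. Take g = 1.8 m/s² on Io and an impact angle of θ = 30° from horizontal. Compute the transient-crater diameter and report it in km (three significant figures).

In SI units: v = 17500 m/s.
d^0.78 = 169^0.78 = 54.67
v^0.44 = 17500^0.44 = 73.61
g^-0.21 = 1.8^-0.21 = 0.8839
(sin 30°)^0.333 = 0.5000^0.333 = 0.7939
D = 0.87 × 54.67 × 73.61 × 0.8839 × 0.7939 = 2457 m
   = 2.457 km

D ≈ 2.46 km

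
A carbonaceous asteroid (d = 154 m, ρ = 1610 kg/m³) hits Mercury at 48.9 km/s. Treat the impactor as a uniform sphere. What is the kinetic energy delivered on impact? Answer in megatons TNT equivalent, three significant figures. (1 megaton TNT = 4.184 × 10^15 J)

E ≈ 880 Mt TNT

v = 48900 m/s.
Mass m = (π/6) ρ d³ = (π/6) × 1610 × (154)³ = 3.079 × 10^9 kg
E = ½ m v² = 0.5 × 3.079 × 10^9 × (48900)² = 3.681 × 10^18 J
   = 3.681 × 10^18 / 4.184×10^15 = 879.8 Mt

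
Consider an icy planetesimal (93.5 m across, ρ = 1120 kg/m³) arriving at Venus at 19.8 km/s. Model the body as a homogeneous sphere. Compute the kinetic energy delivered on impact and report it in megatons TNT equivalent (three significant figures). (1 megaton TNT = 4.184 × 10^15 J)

v = 19800 m/s.
Mass m = (π/6) ρ d³ = (π/6) × 1120 × (93.5)³ = 4.793 × 10^8 kg
E = ½ m v² = 0.5 × 4.793 × 10^8 × (19800)² = 9.395 × 10^16 J
   = 9.395 × 10^16 / 4.184×10^15 = 22.45 Mt

E ≈ 22.5 Mt TNT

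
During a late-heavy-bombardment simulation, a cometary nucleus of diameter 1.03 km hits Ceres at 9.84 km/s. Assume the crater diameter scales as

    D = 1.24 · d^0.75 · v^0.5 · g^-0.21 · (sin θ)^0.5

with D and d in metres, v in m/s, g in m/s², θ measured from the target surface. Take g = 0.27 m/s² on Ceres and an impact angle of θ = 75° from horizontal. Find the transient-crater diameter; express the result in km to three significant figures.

D ≈ 28.9 km

In SI units: d = 1030 m, v = 9840 m/s.
d^0.75 = 1030^0.75 = 181.8
v^0.5 = 9840^0.5 = 99.20
g^-0.21 = 0.27^-0.21 = 1.316
(sin 75°)^0.5 = 0.9659^0.5 = 0.9828
D = 1.24 × 181.8 × 99.20 × 1.316 × 0.9828 = 28923 m
   = 28.92 km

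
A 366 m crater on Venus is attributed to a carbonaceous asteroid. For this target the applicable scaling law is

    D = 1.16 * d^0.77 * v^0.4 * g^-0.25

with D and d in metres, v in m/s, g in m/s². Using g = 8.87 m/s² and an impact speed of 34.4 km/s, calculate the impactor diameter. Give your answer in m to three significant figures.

Rearranging for d: d = [D / (1.16 · 34400^0.4 · 8.87^-0.25)]^(1/0.77).
34400^0.4 = 65.26
8.87^-0.25 = 0.5795
Denominator = 1.16 × 65.26 × 0.5795 = 43.87
D / 43.87 = 366 / 43.87 = 8.343
d = 8.343^(1/0.77) = 8.343^1.2987 = 15.72 m

d ≈ 15.7 m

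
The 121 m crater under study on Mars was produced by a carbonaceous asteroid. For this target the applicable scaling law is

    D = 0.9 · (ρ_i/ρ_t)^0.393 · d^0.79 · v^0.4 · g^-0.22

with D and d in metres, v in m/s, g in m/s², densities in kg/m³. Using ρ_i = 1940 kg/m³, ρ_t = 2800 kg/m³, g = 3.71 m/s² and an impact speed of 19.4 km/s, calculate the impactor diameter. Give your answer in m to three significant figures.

d ≈ 5.77 m

Rearranging for d: d = [D / (0.9 · (1940/2800)^0.393 · 19400^0.4 · 3.71^-0.22)]^(1/0.79).
(1940/2800)^0.393 = 0.8657
19400^0.4 = 51.89
3.71^-0.22 = 0.7494
Denominator = 0.9 × 0.8657 × 51.89 × 0.7494 = 30.30
D / 30.30 = 121 / 30.30 = 3.993
d = 3.993^(1/0.79) = 3.993^1.2658 = 5.769 m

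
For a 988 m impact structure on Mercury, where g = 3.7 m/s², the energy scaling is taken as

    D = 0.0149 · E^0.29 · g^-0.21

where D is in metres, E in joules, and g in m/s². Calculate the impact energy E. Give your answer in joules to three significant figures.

Rearranging: E = [D / (0.0149 · g^-0.21)]^(1/0.29).
g^-0.21 = 3.7^-0.21 = 0.7598
D / (0.0149 × 0.7598) = 988 / (0.01132) = 8.728 × 10^4
E = (8.728 × 10^4)^3.4483 = 1.091 × 10^17 J

E ≈ 1.09 × 10^17 J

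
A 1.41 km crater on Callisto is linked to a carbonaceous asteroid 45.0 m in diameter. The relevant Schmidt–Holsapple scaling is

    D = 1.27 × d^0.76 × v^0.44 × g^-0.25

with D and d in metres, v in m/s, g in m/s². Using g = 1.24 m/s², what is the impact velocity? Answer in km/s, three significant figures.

Rearranging for v: v = [D / (1.27 · 45^0.76 · 1.24^-0.25)]^(1/0.44).
D = 1410 m.
45^0.76 = 18.05
1.24^-0.25 = 0.9476
Denominator = 1.27 × 18.05 × 0.9476 = 21.72
D / 21.72 = 1410 / 21.72 = 64.92
v = 64.92^(1/0.44) = 64.92^2.2727 = 13152 m/s

v ≈ 13.2 km/s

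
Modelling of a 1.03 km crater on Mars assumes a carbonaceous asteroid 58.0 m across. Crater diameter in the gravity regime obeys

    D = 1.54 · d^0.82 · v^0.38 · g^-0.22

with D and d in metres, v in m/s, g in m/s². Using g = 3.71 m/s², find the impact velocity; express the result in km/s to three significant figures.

v ≈ 9.11 km/s

Rearranging for v: v = [D / (1.54 · 58^0.82 · 3.71^-0.22)]^(1/0.38).
D = 1030 m.
58^0.82 = 27.93
3.71^-0.22 = 0.7494
Denominator = 1.54 × 27.93 × 0.7494 = 32.23
D / 32.23 = 1030 / 32.23 = 31.96
v = 31.96^(1/0.38) = 31.96^2.6316 = 9110 m/s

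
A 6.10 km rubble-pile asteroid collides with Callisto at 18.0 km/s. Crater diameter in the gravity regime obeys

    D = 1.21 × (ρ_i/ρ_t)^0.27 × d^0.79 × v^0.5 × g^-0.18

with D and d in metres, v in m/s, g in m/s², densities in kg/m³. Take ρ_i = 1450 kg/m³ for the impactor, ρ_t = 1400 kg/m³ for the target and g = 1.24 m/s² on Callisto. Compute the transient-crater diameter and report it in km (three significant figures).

D ≈ 154 km

In SI units: d = 6100 m, v = 18000 m/s.
(ρ_i/ρ_t)^0.27 = (1450/1400)^0.27 = 1.010
d^0.79 = 6100^0.79 = 978.2
v^0.5 = 18000^0.5 = 134.2
g^-0.18 = 1.24^-0.18 = 0.9620
D = 1.21 × 1.010 × 978.2 × 134.2 × 0.9620 = 1.543 × 10^5 m
   = 154.3 km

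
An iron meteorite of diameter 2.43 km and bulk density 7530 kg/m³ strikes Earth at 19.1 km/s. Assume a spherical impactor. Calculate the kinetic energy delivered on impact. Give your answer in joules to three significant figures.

E ≈ 1.03 × 10^22 J

d = 2430 m; v = 19100 m/s.
Mass m = (π/6) ρ d³ = (π/6) × 7530 × (2430)³ = 5.657 × 10^13 kg
E = ½ m v² = 0.5 × 5.657 × 10^13 × (19100)² = 1.032 × 10^22 J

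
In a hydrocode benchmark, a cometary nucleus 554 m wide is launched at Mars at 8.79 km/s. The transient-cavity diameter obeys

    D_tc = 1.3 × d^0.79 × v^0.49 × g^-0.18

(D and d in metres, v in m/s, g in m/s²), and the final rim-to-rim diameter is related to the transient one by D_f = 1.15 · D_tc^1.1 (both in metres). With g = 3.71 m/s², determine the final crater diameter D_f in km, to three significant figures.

D_f ≈ 38.3 km

v = 8790 m/s.
d^0.79 = 554^0.79 = 147.0
v^0.49 = 8790^0.49 = 85.62
g^-0.18 = 3.71^-0.18 = 0.7898
D_tc = 1.3 × 147.0 × 85.62 × 0.7898 = 12920 m
D_f = 1.15 × (12920)^1.1 = 38290 m
     = 38.29 km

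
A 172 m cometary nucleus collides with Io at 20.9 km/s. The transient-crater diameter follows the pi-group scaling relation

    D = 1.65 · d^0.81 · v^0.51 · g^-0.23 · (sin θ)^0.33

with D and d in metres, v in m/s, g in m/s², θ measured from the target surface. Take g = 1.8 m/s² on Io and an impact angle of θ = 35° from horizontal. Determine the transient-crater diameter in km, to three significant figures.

In SI units: v = 20900 m/s.
d^0.81 = 172^0.81 = 64.68
v^0.51 = 20900^0.51 = 159.7
g^-0.23 = 1.8^-0.23 = 0.8735
(sin 35°)^0.33 = 0.5736^0.33 = 0.8324
D = 1.65 × 64.68 × 159.7 × 0.8735 × 0.8324 = 12392 m
   = 12.39 km

D ≈ 12.4 km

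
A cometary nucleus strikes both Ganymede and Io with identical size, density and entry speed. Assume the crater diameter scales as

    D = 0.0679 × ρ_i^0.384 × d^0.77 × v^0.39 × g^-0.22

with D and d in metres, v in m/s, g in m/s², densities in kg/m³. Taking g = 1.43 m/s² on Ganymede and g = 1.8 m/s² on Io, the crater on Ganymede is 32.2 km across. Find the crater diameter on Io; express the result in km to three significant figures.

All impactor-dependent factors cancel in the ratio, leaving D_Io/D_Ganymede = (g_Io/g_Ganymede)^-0.22.
(1.8/1.43)^-0.22 = 1.259^-0.22 = 0.9506
D_Io = 0.9506 × 32.2 km = 30.6 km

D ≈ 30.6 km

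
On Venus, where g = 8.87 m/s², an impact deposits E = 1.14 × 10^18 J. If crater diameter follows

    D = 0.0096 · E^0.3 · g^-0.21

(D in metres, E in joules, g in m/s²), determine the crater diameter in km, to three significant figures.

D ≈ 1.59 km

E^0.3 = (1.14 × 10^18)^0.3 = 2.613 × 10^5
g^-0.21 = 8.87^-0.21 = 0.6323
D = 0.0096 × 2.613 × 10^5 × 0.6323 = 1586 m
   = 1.586 km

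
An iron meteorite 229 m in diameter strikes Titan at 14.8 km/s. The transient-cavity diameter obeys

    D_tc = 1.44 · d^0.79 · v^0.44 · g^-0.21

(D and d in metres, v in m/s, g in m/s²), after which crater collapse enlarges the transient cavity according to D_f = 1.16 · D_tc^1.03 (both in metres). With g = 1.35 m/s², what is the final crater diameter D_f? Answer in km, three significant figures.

v = 14800 m/s.
d^0.79 = 229^0.79 = 73.16
v^0.44 = 14800^0.44 = 68.38
g^-0.21 = 1.35^-0.21 = 0.9389
D_tc = 1.44 × 73.16 × 68.38 × 0.9389 = 6764 m
D_f = 1.16 × (6764)^1.03 = 10223 m
     = 10.22 km

D_f ≈ 10.2 km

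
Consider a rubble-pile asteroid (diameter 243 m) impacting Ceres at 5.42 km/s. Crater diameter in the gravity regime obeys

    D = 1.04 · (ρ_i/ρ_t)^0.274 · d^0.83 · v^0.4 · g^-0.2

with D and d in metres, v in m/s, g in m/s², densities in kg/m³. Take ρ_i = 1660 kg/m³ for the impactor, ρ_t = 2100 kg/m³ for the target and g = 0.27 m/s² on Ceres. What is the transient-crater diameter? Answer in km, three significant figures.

In SI units: v = 5420 m/s.
(ρ_i/ρ_t)^0.274 = (1660/2100)^0.274 = 0.9376
d^0.83 = 243^0.83 = 95.51
v^0.4 = 5420^0.4 = 31.16
g^-0.2 = 0.27^-0.2 = 1.299
D = 1.04 × 0.9376 × 95.51 × 31.16 × 1.299 = 3770 m
   = 3.770 km

D ≈ 3.77 km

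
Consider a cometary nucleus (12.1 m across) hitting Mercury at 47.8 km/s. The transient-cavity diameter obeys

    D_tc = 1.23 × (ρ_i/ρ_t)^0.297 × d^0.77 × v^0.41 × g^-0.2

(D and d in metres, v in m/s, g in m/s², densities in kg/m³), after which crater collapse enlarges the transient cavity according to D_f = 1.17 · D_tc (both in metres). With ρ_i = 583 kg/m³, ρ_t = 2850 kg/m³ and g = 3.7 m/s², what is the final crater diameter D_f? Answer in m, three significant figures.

v = 47800 m/s.
(ρ_i/ρ_t)^0.297 = (583/2850)^0.297 = 0.6242
d^0.77 = 12.1^0.77 = 6.819
v^0.41 = 47800^0.41 = 82.90
g^-0.2 = 3.7^-0.2 = 0.7698
D_tc = 1.23 × 0.6242 × 6.819 × 82.90 × 0.7698 = 334.1 m
D_f = 1.17 × 334.1 = 390.9 m

D_f ≈ 391 m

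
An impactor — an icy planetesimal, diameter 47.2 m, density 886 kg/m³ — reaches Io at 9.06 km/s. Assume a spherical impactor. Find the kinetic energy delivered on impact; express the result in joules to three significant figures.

v = 9060 m/s.
Mass m = (π/6) ρ d³ = (π/6) × 886 × (47.2)³ = 4.878 × 10^7 kg
E = ½ m v² = 0.5 × 4.878 × 10^7 × (9060)² = 2.002 × 10^15 J

E ≈ 2.00 × 10^15 J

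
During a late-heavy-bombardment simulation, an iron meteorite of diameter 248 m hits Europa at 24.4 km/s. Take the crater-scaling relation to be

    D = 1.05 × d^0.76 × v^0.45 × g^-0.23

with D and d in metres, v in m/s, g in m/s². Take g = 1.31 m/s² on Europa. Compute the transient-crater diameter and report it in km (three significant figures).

In SI units: v = 24400 m/s.
d^0.76 = 248^0.76 = 66.04
v^0.45 = 24400^0.45 = 94.26
g^-0.23 = 1.31^-0.23 = 0.9398
D = 1.05 × 66.04 × 94.26 × 0.9398 = 6143 m
   = 6.143 km

D ≈ 6.14 km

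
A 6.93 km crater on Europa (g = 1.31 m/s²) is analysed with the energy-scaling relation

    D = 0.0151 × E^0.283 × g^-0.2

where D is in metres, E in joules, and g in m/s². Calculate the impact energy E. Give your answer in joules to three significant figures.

E ≈ 1.23 × 10^20 J

Rearranging: E = [D / (0.0151 · g^-0.2)]^(1/0.283).
D = 6930 m.
g^-0.2 = 1.31^-0.2 = 0.9474
D / (0.0151 × 0.9474) = 6930 / (0.01431) = 4.843 × 10^5
E = (4.843 × 10^5)^3.5336 = 1.227 × 10^20 J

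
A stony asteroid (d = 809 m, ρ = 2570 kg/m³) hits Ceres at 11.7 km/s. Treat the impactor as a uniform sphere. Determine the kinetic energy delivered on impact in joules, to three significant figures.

v = 11700 m/s.
Mass m = (π/6) ρ d³ = (π/6) × 2570 × (809)³ = 7.125 × 10^11 kg
E = ½ m v² = 0.5 × 7.125 × 10^11 × (11700)² = 4.877 × 10^19 J

E ≈ 4.88 × 10^19 J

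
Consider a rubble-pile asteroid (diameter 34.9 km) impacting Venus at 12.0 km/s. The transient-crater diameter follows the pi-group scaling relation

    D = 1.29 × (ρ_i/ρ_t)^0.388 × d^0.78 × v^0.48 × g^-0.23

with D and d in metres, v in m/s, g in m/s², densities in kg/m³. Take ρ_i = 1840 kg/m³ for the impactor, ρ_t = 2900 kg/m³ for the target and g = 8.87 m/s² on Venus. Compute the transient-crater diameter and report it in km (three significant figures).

D ≈ 208 km

In SI units: d = 34900 m, v = 12000 m/s.
(ρ_i/ρ_t)^0.388 = (1840/2900)^0.388 = 0.8382
d^0.78 = 34900^0.78 = 3495
v^0.48 = 12000^0.48 = 90.78
g^-0.23 = 8.87^-0.23 = 0.6053
D = 1.29 × 0.8382 × 3495 × 90.78 × 0.6053 = 2.077 × 10^5 m
   = 207.7 km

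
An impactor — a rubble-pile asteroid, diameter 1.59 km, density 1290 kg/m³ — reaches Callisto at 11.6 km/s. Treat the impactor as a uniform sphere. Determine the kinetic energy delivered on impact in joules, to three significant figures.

E ≈ 1.83 × 10^20 J

d = 1590 m; v = 11600 m/s.
Mass m = (π/6) ρ d³ = (π/6) × 1290 × (1590)³ = 2.715 × 10^12 kg
E = ½ m v² = 0.5 × 2.715 × 10^12 × (11600)² = 1.827 × 10^20 J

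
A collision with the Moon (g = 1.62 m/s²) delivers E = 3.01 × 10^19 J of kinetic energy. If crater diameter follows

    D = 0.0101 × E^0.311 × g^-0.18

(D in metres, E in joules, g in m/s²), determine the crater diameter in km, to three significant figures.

E^0.311 = (3.01 × 10^19)^0.311 = 1.142 × 10^6
g^-0.18 = 1.62^-0.18 = 0.9168
D = 0.0101 × 1.142 × 10^6 × 0.9168 = 10575 m
   = 10.57 km

D ≈ 10.6 km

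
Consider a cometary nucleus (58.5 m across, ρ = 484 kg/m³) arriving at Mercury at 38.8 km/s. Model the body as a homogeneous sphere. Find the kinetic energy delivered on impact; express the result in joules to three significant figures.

v = 38800 m/s.
Mass m = (π/6) ρ d³ = (π/6) × 484 × (58.5)³ = 5.074 × 10^7 kg
E = ½ m v² = 0.5 × 5.074 × 10^7 × (38800)² = 3.819 × 10^16 J

E ≈ 3.82 × 10^16 J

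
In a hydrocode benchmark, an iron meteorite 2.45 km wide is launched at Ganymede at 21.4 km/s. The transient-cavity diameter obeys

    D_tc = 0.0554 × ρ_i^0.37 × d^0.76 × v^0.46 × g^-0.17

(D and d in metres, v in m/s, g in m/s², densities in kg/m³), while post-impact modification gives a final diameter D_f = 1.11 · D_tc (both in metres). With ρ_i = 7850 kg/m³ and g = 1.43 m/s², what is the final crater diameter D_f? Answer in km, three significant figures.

D_f ≈ 59.1 km

In SI: d = 2450 m, v = 21400 m/s.
ρ_i^0.37 = 7850^0.37 = 27.61
d^0.76 = 2450^0.76 = 376.5
v^0.46 = 21400^0.46 = 98.17
g^-0.17 = 1.43^-0.17 = 0.9410
D_tc = 0.0554 × 27.61 × 376.5 × 98.17 × 0.9410 = 53200 m
D_f = 1.11 × 53200 = 59052 m
     = 59.05 km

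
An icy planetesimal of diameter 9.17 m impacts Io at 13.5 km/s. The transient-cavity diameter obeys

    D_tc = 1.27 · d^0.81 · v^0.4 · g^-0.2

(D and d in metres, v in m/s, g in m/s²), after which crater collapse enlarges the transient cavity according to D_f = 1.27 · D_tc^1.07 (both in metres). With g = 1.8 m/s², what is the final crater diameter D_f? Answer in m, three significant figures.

v = 13500 m/s.
d^0.81 = 9.17^0.81 = 6.019
v^0.4 = 13500^0.4 = 44.89
g^-0.2 = 1.8^-0.2 = 0.8891
D_tc = 1.27 × 6.019 × 44.89 × 0.8891 = 305.1 m
D_f = 1.27 × (305.1)^1.07 = 578.3 m

D_f ≈ 578 m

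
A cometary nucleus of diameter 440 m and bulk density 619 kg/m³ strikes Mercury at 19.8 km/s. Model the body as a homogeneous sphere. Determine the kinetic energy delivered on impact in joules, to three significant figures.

v = 19800 m/s.
Mass m = (π/6) ρ d³ = (π/6) × 619 × (440)³ = 2.761 × 10^10 kg
E = ½ m v² = 0.5 × 2.761 × 10^10 × (19800)² = 5.412 × 10^18 J

E ≈ 5.41 × 10^18 J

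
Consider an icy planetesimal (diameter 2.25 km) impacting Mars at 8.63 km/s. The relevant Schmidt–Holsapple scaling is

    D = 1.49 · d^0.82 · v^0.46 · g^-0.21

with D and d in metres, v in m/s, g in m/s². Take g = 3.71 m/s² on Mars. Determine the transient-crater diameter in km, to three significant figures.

D ≈ 41.0 km

In SI units: d = 2250 m, v = 8630 m/s.
d^0.82 = 2250^0.82 = 560.8
v^0.46 = 8630^0.46 = 64.65
g^-0.21 = 3.71^-0.21 = 0.7593
D = 1.49 × 560.8 × 64.65 × 0.7593 = 41018 m
   = 41.02 km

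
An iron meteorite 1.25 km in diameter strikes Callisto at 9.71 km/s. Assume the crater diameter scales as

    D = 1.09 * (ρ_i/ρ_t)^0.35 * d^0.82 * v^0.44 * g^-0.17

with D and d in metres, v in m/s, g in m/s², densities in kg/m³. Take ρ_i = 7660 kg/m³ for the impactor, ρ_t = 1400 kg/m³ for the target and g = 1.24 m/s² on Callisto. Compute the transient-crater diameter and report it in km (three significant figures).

D ≈ 37.5 km

In SI units: d = 1250 m, v = 9710 m/s.
(ρ_i/ρ_t)^0.35 = (7660/1400)^0.35 = 1.813
d^0.82 = 1250^0.82 = 346.3
v^0.44 = 9710^0.44 = 56.80
g^-0.17 = 1.24^-0.17 = 0.9641
D = 1.09 × 1.813 × 346.3 × 56.80 × 0.9641 = 37475 m
   = 37.48 km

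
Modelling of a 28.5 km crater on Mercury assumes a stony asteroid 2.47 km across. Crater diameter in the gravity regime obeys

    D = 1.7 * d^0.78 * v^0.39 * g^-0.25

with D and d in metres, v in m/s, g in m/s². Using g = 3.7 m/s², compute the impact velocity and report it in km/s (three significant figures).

Rearranging for v: v = [D / (1.7 · 2470^0.78 · 3.7^-0.25)]^(1/0.39).
D = 28500 m.
2470^0.78 = 442.9
3.7^-0.25 = 0.7210
Denominator = 1.7 × 442.9 × 0.7210 = 542.9
D / 542.9 = 28500 / 542.9 = 52.50
v = 52.50^(1/0.39) = 52.50^2.5641 = 25743 m/s

v ≈ 25.7 km/s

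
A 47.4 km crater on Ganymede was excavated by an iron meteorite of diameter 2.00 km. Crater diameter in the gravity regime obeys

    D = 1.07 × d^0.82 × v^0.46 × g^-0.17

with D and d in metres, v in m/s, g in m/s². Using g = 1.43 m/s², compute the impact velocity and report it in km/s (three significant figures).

Rearranging for v: v = [D / (1.07 · 2000^0.82 · 1.43^-0.17)]^(1/0.46).
D = 47400 m.
2000^0.82 = 509.1
1.43^-0.17 = 0.9410
Denominator = 1.07 × 509.1 × 0.9410 = 512.6
D / 512.6 = 47400 / 512.6 = 92.47
v = 92.47^(1/0.46) = 92.47^2.1739 = 18788 m/s

v ≈ 18.8 km/s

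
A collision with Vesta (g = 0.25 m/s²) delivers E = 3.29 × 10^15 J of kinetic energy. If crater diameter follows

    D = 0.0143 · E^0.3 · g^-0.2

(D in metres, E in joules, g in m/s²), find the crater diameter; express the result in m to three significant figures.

E^0.3 = (3.29 × 10^15)^0.3 = 4.520 × 10^4
g^-0.2 = 0.25^-0.2 = 1.320
D = 0.0143 × 4.520 × 10^4 × 1.320 = 853.2 m

D ≈ 853 m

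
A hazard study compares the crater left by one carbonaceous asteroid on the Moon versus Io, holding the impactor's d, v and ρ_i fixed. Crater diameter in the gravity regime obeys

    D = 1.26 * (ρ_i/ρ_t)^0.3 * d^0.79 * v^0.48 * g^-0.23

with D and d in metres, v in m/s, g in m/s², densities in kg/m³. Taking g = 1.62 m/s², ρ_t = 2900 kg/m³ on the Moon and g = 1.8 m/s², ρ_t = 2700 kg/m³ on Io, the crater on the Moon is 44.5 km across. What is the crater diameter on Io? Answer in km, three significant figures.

D ≈ 44.4 km

The impactor-only factors (d, v, ρ_i) cancel in the ratio, leaving D_Io/D_Moon = (g_Io/g_Moon)^-0.23 · (ρ_t,Moon/ρ_t,Io)^0.3.
(1.8/1.62)^-0.23 = 1.111^-0.23 = 0.9761
(2900/2700)^0.3 = 1.074^0.3 = 1.022
Ratio = 0.9761 × 1.022 = 0.9976
D_Io = 0.9976 × 44.5 km = 44.4 km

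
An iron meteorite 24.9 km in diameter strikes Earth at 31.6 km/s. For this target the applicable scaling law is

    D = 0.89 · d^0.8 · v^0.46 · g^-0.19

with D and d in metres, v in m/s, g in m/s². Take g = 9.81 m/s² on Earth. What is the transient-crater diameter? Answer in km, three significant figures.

D ≈ 223 km

In SI units: d = 24900 m, v = 31600 m/s.
d^0.8 = 24900^0.8 = 3288
v^0.46 = 31600^0.46 = 117.5
g^-0.19 = 9.81^-0.19 = 0.6480
D = 0.89 × 3288 × 117.5 × 0.6480 = 2.228 × 10^5 m
   = 222.8 km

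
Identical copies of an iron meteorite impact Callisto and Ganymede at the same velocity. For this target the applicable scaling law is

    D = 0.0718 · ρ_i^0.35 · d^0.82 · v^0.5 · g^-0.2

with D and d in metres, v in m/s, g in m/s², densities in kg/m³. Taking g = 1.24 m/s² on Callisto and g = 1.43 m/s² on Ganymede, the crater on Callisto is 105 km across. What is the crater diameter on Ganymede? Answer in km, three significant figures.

D ≈ 102 km

All impactor-dependent factors cancel in the ratio, leaving D_Ganymede/D_Callisto = (g_Ganymede/g_Callisto)^-0.2.
(1.43/1.24)^-0.2 = 1.153^-0.2 = 0.9719
D_Ganymede = 0.9719 × 105 km = 102 km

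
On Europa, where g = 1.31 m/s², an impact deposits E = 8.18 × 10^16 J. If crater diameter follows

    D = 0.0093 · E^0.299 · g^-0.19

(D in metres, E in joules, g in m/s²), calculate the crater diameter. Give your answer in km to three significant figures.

E^0.299 = (8.18 × 10^16)^0.299 = 1.140 × 10^5
g^-0.19 = 1.31^-0.19 = 0.9500
D = 0.0093 × 1.140 × 10^5 × 0.9500 = 1007 m
   = 1.007 km

D ≈ 1.01 km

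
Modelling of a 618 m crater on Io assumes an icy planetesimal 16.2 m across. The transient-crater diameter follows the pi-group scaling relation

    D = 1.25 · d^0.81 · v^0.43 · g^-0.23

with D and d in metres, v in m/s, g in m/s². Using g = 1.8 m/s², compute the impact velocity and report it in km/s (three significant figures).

Rearranging for v: v = [D / (1.25 · 16.2^0.81 · 1.8^-0.23)]^(1/0.43).
16.2^0.81 = 9.543
1.8^-0.23 = 0.8735
Denominator = 1.25 × 9.543 × 0.8735 = 10.42
D / 10.42 = 618 / 10.42 = 59.31
v = 59.31^(1/0.43) = 59.31^2.3256 = 13292 m/s

v ≈ 13.3 km/s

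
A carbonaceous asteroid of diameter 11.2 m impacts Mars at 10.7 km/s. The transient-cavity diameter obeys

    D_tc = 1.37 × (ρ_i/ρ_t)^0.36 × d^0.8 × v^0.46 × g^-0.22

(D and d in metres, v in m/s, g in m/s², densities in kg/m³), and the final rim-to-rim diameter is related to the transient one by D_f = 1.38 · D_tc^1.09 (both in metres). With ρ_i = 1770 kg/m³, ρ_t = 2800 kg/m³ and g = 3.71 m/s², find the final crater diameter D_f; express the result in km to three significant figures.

v = 10700 m/s.
(ρ_i/ρ_t)^0.36 = (1770/2800)^0.36 = 0.8478
d^0.8 = 11.2^0.8 = 6.908
v^0.46 = 10700^0.46 = 71.37
g^-0.22 = 3.71^-0.22 = 0.7494
D_tc = 1.37 × 0.8478 × 6.908 × 71.37 × 0.7494 = 429.1 m
D_f = 1.38 × (429.1)^1.09 = 1022 m
     = 1.022 km

D_f ≈ 1.02 km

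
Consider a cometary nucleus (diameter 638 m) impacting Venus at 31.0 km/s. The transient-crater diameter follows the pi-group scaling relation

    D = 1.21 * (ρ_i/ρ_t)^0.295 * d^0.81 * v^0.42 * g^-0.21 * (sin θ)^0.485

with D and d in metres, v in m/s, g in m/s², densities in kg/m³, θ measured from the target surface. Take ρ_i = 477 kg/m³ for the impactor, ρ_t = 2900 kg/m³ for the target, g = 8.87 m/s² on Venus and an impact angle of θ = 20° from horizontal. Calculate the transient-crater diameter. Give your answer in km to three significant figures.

D ≈ 3.84 km

In SI units: v = 31000 m/s.
(ρ_i/ρ_t)^0.295 = (477/2900)^0.295 = 0.5872
d^0.81 = 638^0.81 = 187.0
v^0.42 = 31000^0.42 = 76.98
g^-0.21 = 8.87^-0.21 = 0.6323
(sin 20°)^0.485 = 0.3420^0.485 = 0.5943
D = 1.21 × 0.5872 × 187.0 × 76.98 × 0.6323 × 0.5943 = 3843 m
   = 3.843 km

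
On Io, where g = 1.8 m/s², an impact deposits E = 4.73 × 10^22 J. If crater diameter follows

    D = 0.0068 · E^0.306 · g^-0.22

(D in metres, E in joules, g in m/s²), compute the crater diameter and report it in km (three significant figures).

E^0.306 = (4.73 × 10^22)^0.306 = 8.680 × 10^6
g^-0.22 = 1.8^-0.22 = 0.8787
D = 0.0068 × 8.680 × 10^6 × 0.8787 = 51864 m
   = 51.86 km

D ≈ 51.9 km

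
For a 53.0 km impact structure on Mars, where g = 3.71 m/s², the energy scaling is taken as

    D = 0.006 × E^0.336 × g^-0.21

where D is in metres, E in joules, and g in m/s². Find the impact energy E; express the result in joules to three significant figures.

E ≈ 1.07 × 10^21 J

Rearranging: E = [D / (0.006 · g^-0.21)]^(1/0.336).
D = 53000 m.
g^-0.21 = 3.71^-0.21 = 0.7593
D / (0.006 × 0.7593) = 53000 / (4.556 × 10^-3) = 1.163 × 10^7
E = (1.163 × 10^7)^2.9762 = 1.068 × 10^21 J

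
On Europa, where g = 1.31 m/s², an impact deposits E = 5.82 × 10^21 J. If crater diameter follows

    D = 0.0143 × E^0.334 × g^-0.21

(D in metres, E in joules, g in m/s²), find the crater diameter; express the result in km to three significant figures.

D ≈ 251 km

E^0.334 = (5.82 × 10^21)^0.334 = 1.860 × 10^7
g^-0.21 = 1.31^-0.21 = 0.9449
D = 0.0143 × 1.860 × 10^7 × 0.9449 = 2.513 × 10^5 m
   = 251.3 km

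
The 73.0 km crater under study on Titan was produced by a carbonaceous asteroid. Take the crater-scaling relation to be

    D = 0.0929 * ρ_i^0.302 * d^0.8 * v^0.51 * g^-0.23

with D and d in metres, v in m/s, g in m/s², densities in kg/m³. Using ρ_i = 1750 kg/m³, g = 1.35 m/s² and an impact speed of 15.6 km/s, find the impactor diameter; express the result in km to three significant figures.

Rearranging for d: d = [D / (0.0929 · 1750^0.302 · 15600^0.51 · 1.35^-0.23)]^(1/0.8).
D = 73000 m.
1750^0.302 = 9.537
15600^0.51 = 137.6
1.35^-0.23 = 0.9333
Denominator = 0.0929 × 9.537 × 137.6 × 0.9333 = 113.8
D / 113.8 = 73000 / 113.8 = 641.5
d = 641.5^(1/0.8) = 641.5^1.25 = 3228 m

d ≈ 3.23 km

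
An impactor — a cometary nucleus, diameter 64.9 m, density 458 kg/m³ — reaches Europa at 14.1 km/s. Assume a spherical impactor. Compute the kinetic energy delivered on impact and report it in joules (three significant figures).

v = 14100 m/s.
Mass m = (π/6) ρ d³ = (π/6) × 458 × (64.9)³ = 6.555 × 10^7 kg
E = ½ m v² = 0.5 × 6.555 × 10^7 × (14100)² = 6.516 × 10^15 J

E ≈ 6.52 × 10^15 J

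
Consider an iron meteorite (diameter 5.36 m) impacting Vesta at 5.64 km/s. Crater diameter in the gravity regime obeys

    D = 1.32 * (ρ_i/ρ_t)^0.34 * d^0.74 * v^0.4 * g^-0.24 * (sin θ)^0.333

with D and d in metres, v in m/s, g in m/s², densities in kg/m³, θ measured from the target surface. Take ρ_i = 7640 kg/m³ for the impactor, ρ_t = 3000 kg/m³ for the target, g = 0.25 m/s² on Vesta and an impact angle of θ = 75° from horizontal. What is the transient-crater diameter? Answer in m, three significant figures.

D ≈ 274 m

In SI units: v = 5640 m/s.
(ρ_i/ρ_t)^0.34 = (7640/3000)^0.34 = 1.374
d^0.74 = 5.36^0.74 = 3.464
v^0.4 = 5640^0.4 = 31.66
g^-0.24 = 0.25^-0.24 = 1.395
(sin 75°)^0.333 = 0.9659^0.333 = 0.9885
D = 1.32 × 1.374 × 3.464 × 31.66 × 1.395 × 0.9885 = 274.3 m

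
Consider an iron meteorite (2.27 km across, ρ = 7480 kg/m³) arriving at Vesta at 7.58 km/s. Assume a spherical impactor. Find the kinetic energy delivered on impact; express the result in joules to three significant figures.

d = 2270 m; v = 7580 m/s.
Mass m = (π/6) ρ d³ = (π/6) × 7480 × (2270)³ = 4.581 × 10^13 kg
E = ½ m v² = 0.5 × 4.581 × 10^13 × (7580)² = 1.316 × 10^21 J

E ≈ 1.32 × 10^21 J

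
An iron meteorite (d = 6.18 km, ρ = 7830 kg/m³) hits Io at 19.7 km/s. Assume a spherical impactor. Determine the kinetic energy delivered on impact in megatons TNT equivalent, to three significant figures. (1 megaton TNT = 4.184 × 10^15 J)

E ≈ 4.49 × 10^7 Mt TNT

d = 6180 m; v = 19700 m/s.
Mass m = (π/6) ρ d³ = (π/6) × 7830 × (6180)³ = 9.677 × 10^14 kg
E = ½ m v² = 0.5 × 9.677 × 10^14 × (19700)² = 1.878 × 10^23 J
   = 1.878 × 10^23 / 4.184×10^15 = 4.489 × 10^7 Mt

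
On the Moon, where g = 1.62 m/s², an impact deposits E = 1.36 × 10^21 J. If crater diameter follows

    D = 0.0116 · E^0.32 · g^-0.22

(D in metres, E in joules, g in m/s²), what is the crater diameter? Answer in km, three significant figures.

D ≈ 60.4 km

E^0.32 = (1.36 × 10^21)^0.32 = 5.791 × 10^6
g^-0.22 = 1.62^-0.22 = 0.8993
D = 0.0116 × 5.791 × 10^6 × 0.8993 = 60411 m
   = 60.41 km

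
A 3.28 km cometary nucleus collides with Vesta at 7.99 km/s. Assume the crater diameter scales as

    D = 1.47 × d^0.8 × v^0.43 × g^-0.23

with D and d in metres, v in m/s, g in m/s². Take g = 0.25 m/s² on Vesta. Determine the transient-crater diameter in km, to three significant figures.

In SI units: d = 3280 m, v = 7990 m/s.
d^0.8 = 3280^0.8 = 649.7
v^0.43 = 7990^0.43 = 47.65
g^-0.23 = 0.25^-0.23 = 1.376
D = 1.47 × 649.7 × 47.65 × 1.376 = 62620 m
   = 62.62 km

D ≈ 62.6 km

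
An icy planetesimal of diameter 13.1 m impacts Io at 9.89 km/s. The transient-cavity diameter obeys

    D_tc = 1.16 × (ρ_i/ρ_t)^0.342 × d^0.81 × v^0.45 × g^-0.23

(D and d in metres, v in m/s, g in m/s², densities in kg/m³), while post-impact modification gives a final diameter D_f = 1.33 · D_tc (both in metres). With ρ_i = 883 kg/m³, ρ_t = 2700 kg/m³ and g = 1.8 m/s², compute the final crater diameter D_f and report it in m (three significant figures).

D_f ≈ 464 m

v = 9890 m/s.
(ρ_i/ρ_t)^0.342 = (883/2700)^0.342 = 0.6823
d^0.81 = 13.1^0.81 = 8.035
v^0.45 = 9890^0.45 = 62.78
g^-0.23 = 1.8^-0.23 = 0.8735
D_tc = 1.16 × 0.6823 × 8.035 × 62.78 × 0.8735 = 348.7 m
D_f = 1.33 × 348.7 = 463.8 m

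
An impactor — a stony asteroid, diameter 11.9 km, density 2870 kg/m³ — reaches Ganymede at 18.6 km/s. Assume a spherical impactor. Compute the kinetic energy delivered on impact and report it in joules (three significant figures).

E ≈ 4.38 × 10^23 J

d = 11900 m; v = 18600 m/s.
Mass m = (π/6) ρ d³ = (π/6) × 2870 × (11900)³ = 2.532 × 10^15 kg
E = ½ m v² = 0.5 × 2.532 × 10^15 × (18600)² = 4.380 × 10^23 J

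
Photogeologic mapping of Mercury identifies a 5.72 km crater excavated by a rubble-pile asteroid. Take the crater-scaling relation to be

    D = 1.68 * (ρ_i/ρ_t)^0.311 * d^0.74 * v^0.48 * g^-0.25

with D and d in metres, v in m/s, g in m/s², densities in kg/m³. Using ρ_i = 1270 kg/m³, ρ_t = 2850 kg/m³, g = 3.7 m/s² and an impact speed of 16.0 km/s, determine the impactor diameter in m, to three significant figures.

d ≈ 243 m

Rearranging for d: d = [D / (1.68 · (1270/2850)^0.311 · 16000^0.48 · 3.7^-0.25)]^(1/0.74).
D = 5720 m.
(1270/2850)^0.311 = 0.7777
16000^0.48 = 104.2
3.7^-0.25 = 0.7210
Denominator = 1.68 × 0.7777 × 104.2 × 0.7210 = 98.16
D / 98.16 = 5720 / 98.16 = 58.27
d = 58.27^(1/0.74) = 58.27^1.3514 = 243.1 m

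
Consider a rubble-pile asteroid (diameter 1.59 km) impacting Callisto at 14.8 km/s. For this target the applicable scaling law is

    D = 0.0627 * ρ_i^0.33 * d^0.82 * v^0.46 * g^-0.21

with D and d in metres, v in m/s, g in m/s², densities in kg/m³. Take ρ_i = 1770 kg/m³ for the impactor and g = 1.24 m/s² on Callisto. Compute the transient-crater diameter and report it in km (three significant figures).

D ≈ 24.7 km

In SI units: d = 1590 m, v = 14800 m/s.
ρ_i^0.33 = 1770^0.33 = 11.80
d^0.82 = 1590^0.82 = 421.8
v^0.46 = 14800^0.46 = 82.86
g^-0.21 = 1.24^-0.21 = 0.9558
D = 0.0627 × 11.80 × 421.8 × 82.86 × 0.9558 = 24715 m
   = 24.72 km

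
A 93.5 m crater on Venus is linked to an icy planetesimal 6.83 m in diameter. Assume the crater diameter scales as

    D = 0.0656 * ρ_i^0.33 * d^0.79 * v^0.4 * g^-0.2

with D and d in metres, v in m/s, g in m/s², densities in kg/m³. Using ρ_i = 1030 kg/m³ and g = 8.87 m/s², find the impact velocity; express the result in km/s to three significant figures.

Rearranging for v: v = [D / (0.0656 · 1030^0.33 · 6.83^0.79 · 8.87^-0.2)]^(1/0.4).
1030^0.33 = 9.868
6.83^0.79 = 4.562
8.87^-0.2 = 0.6463
Denominator = 0.0656 × 9.868 × 4.562 × 0.6463 = 1.909
D / 1.909 = 93.5 / 1.909 = 48.98
v = 48.98^(1/0.4) = 48.98^2.5 = 16790 m/s

v ≈ 16.8 km/s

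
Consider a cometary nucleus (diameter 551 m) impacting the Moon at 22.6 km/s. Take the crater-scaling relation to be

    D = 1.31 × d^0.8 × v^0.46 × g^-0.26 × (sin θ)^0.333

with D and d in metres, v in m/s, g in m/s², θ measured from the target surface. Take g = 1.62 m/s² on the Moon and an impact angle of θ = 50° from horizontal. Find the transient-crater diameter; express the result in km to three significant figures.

In SI units: v = 22600 m/s.
d^0.8 = 551^0.8 = 155.9
v^0.46 = 22600^0.46 = 100.7
g^-0.26 = 1.62^-0.26 = 0.8821
(sin 50°)^0.333 = 0.7660^0.333 = 0.9151
D = 1.31 × 155.9 × 100.7 × 0.8821 × 0.9151 = 16601 m
   = 16.60 km

D ≈ 16.6 km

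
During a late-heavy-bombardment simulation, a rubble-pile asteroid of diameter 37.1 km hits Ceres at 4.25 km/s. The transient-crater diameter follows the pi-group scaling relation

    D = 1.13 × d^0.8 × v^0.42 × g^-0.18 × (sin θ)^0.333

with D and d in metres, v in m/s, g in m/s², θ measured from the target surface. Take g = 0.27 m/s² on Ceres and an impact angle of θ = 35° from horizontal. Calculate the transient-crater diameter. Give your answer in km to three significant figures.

In SI units: d = 37100 m, v = 4250 m/s.
d^0.8 = 37100^0.8 = 4524
v^0.42 = 4250^0.42 = 33.41
g^-0.18 = 0.27^-0.18 = 1.266
(sin 35°)^0.333 = 0.5736^0.333 = 0.8310
D = 1.13 × 4524 × 33.41 × 1.266 × 0.8310 = 1.797 × 10^5 m
   = 179.7 km

D ≈ 180 km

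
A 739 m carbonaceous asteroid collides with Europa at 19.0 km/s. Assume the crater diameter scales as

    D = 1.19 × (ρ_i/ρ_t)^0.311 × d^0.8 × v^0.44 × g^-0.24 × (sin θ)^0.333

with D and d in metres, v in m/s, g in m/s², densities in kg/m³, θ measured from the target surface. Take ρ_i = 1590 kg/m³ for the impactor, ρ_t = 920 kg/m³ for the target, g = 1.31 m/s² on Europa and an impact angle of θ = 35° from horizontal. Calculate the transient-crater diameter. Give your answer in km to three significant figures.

In SI units: v = 19000 m/s.
(ρ_i/ρ_t)^0.311 = (1590/920)^0.311 = 1.185
d^0.8 = 739^0.8 = 197.2
v^0.44 = 19000^0.44 = 76.32
g^-0.24 = 1.31^-0.24 = 0.9372
(sin 35°)^0.333 = 0.5736^0.333 = 0.8310
D = 1.19 × 1.185 × 197.2 × 76.32 × 0.9372 × 0.8310 = 16529 m
   = 16.53 km

D ≈ 16.5 km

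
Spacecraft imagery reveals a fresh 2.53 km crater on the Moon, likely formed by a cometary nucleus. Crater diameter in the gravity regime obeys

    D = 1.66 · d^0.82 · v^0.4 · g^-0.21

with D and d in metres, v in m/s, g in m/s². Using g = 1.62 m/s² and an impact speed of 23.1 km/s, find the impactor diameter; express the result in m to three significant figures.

d ≈ 64.1 m

Rearranging for d: d = [D / (1.66 · 23100^0.4 · 1.62^-0.21)]^(1/0.82).
D = 2530 m.
23100^0.4 = 55.65
1.62^-0.21 = 0.9037
Denominator = 1.66 × 55.65 × 0.9037 = 83.48
D / 83.48 = 2530 / 83.48 = 30.31
d = 30.31^(1/0.82) = 30.31^1.2195 = 64.09 m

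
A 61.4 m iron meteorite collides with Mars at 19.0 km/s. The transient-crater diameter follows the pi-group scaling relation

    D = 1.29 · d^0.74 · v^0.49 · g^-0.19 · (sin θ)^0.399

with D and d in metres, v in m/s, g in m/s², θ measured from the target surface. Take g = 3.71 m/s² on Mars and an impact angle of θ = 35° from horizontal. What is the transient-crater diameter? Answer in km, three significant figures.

In SI units: v = 19000 m/s.
d^0.74 = 61.4^0.74 = 21.05
v^0.49 = 19000^0.49 = 124.9
g^-0.19 = 3.71^-0.19 = 0.7795
(sin 35°)^0.399 = 0.5736^0.399 = 0.8011
D = 1.29 × 21.05 × 124.9 × 0.7795 × 0.8011 = 2118 m
   = 2.118 km

D ≈ 2.12 km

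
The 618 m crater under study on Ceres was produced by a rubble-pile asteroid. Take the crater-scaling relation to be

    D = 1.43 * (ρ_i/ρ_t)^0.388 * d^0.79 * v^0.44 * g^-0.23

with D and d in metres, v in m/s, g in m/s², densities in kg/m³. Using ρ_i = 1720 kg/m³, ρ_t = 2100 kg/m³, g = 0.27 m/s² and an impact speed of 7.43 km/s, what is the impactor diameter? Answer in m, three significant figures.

Rearranging for d: d = [D / (1.43 · (1720/2100)^0.388 · 7430^0.44 · 0.27^-0.23)]^(1/0.79).
(1720/2100)^0.388 = 0.9255
7430^0.44 = 50.49
0.27^-0.23 = 1.351
Denominator = 1.43 × 0.9255 × 50.49 × 1.351 = 90.28
D / 90.28 = 618 / 90.28 = 6.845
d = 6.845^(1/0.79) = 6.845^1.2658 = 11.41 m

d ≈ 11.4 m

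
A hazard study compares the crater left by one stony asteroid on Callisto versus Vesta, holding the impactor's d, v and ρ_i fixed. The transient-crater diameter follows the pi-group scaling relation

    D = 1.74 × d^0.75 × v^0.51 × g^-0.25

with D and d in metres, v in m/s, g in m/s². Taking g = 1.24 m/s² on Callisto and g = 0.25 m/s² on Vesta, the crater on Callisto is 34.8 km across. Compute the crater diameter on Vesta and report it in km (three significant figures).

D ≈ 51.9 km

All impactor-dependent factors cancel in the ratio, leaving D_Vesta/D_Callisto = (g_Vesta/g_Callisto)^-0.25.
(0.25/1.24)^-0.25 = 0.2016^-0.25 = 1.492
D_Vesta = 1.492 × 34.8 km = 51.9 km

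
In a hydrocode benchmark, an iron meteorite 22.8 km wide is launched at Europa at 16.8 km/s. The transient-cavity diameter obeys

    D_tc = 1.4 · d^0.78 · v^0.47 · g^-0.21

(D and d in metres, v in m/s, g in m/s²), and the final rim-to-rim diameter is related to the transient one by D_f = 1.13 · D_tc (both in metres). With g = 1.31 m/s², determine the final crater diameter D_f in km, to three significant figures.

In SI: d = 22800 m, v = 16800 m/s.
d^0.78 = 22800^0.78 = 2507
v^0.47 = 16800^0.47 = 96.80
g^-0.21 = 1.31^-0.21 = 0.9449
D_tc = 1.4 × 2507 × 96.80 × 0.9449 = 3.210 × 10^5 m
D_f = 1.13 × 3.210 × 10^5 = 3.627 × 10^5 m
     = 362.7 km

D_f ≈ 363 km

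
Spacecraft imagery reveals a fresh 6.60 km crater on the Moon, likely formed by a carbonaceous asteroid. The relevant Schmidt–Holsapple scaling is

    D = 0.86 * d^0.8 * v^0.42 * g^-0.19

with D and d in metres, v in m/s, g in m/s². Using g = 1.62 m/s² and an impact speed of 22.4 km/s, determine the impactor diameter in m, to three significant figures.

d ≈ 419 m

Rearranging for d: d = [D / (0.86 · 22400^0.42 · 1.62^-0.19)]^(1/0.8).
D = 6600 m.
22400^0.42 = 67.16
1.62^-0.19 = 0.9124
Denominator = 0.86 × 67.16 × 0.9124 = 52.70
D / 52.70 = 6600 / 52.70 = 125.2
d = 125.2^(1/0.8) = 125.2^1.25 = 418.8 m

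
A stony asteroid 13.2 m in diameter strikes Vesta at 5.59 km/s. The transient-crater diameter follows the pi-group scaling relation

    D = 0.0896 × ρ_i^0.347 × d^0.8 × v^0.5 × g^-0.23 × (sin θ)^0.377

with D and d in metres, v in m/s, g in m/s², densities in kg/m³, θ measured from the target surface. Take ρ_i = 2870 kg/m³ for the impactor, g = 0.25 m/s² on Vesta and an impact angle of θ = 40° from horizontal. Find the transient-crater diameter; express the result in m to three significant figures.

In SI units: v = 5590 m/s.
ρ_i^0.347 = 2870^0.347 = 15.84
d^0.8 = 13.2^0.8 = 7.879
v^0.5 = 5590^0.5 = 74.77
g^-0.23 = 0.25^-0.23 = 1.376
(sin 40°)^0.377 = 0.6428^0.377 = 0.8465
D = 0.0896 × 15.84 × 7.879 × 74.77 × 1.376 × 0.8465 = 973.9 m

D ≈ 974 m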